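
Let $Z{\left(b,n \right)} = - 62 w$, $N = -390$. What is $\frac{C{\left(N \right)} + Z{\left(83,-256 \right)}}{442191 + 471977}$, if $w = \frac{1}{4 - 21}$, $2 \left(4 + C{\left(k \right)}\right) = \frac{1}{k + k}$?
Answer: $- \frac{9377}{24243735360} \approx -3.8678 \cdot 10^{-7}$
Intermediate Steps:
$C{\left(k \right)} = -4 + \frac{1}{4 k}$ ($C{\left(k \right)} = -4 + \frac{1}{2 \left(k + k\right)} = -4 + \frac{1}{2 \cdot 2 k} = -4 + \frac{\frac{1}{2} \frac{1}{k}}{2} = -4 + \frac{1}{4 k}$)
$w = - \frac{1}{17}$ ($w = \frac{1}{4 - 21} = \frac{1}{-17} = - \frac{1}{17} \approx -0.058824$)
$Z{\left(b,n \right)} = \frac{62}{17}$ ($Z{\left(b,n \right)} = \left(-62\right) \left(- \frac{1}{17}\right) = \frac{62}{17}$)
$\frac{C{\left(N \right)} + Z{\left(83,-256 \right)}}{442191 + 471977} = \frac{\left(-4 + \frac{1}{4 \left(-390\right)}\right) + \frac{62}{17}}{442191 + 471977} = \frac{\left(-4 + \frac{1}{4} \left(- \frac{1}{390}\right)\right) + \frac{62}{17}}{914168} = \left(\left(-4 - \frac{1}{1560}\right) + \frac{62}{17}\right) \frac{1}{914168} = \left(- \frac{6241}{1560} + \frac{62}{17}\right) \frac{1}{914168} = \left(- \frac{9377}{26520}\right) \frac{1}{914168} = - \frac{9377}{24243735360}$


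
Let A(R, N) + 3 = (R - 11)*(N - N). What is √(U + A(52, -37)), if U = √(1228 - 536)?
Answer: √(-3 + 2*√173) ≈ 4.8276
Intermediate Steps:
A(R, N) = -3 (A(R, N) = -3 + (R - 11)*(N - N) = -3 + (-11 + R)*0 = -3 + 0 = -3)
U = 2*√173 (U = √692 = 2*√173 ≈ 26.306)
√(U + A(52, -37)) = √(2*√173 - 3) = √(-3 + 2*√173)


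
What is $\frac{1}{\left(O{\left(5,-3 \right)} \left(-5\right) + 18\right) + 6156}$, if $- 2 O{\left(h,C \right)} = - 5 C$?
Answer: $\frac{2}{12423} \approx 0.00016099$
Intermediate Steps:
$O{\left(h,C \right)} = \frac{5 C}{2}$ ($O{\left(h,C \right)} = - \frac{\left(-5\right) C}{2} = \frac{5 C}{2}$)
$\frac{1}{\left(O{\left(5,-3 \right)} \left(-5\right) + 18\right) + 6156} = \frac{1}{\left(\frac{5}{2} \left(-3\right) \left(-5\right) + 18\right) + 6156} = \frac{1}{\left(\left(- \frac{15}{2}\right) \left(-5\right) + 18\right) + 6156} = \frac{1}{\left(\frac{75}{2} + 18\right) + 6156} = \frac{1}{\frac{111}{2} + 6156} = \frac{1}{\frac{12423}{2}} = \frac{2}{12423}$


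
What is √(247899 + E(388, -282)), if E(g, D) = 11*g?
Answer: √252167 ≈ 502.16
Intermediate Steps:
√(247899 + E(388, -282)) = √(247899 + 11*388) = √(247899 + 4268) = √252167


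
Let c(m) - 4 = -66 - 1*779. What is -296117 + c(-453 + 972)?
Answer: -296958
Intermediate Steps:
c(m) = -841 (c(m) = 4 + (-66 - 1*779) = 4 + (-66 - 779) = 4 - 845 = -841)
-296117 + c(-453 + 972) = -296117 - 841 = -296958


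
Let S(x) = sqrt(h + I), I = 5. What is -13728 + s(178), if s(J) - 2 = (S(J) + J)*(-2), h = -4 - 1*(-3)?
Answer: -14086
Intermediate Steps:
h = -1 (h = -4 + 3 = -1)
S(x) = 2 (S(x) = sqrt(-1 + 5) = sqrt(4) = 2)
s(J) = -2 - 2*J (s(J) = 2 + (2 + J)*(-2) = 2 + (-4 - 2*J) = -2 - 2*J)
-13728 + s(178) = -13728 + (-2 - 2*178) = -13728 + (-2 - 356) = -13728 - 358 = -14086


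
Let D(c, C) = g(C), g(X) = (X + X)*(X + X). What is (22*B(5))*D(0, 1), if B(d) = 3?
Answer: 264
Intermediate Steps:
g(X) = 4*X**2 (g(X) = (2*X)*(2*X) = 4*X**2)
D(c, C) = 4*C**2
(22*B(5))*D(0, 1) = (22*3)*(4*1**2) = 66*(4*1) = 66*4 = 264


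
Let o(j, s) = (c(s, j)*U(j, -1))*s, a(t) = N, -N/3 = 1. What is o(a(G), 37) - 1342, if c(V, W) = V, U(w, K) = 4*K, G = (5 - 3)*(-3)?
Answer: -6818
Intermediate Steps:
G = -6 (G = 2*(-3) = -6)
N = -3 (N = -3*1 = -3)
a(t) = -3
o(j, s) = -4*s² (o(j, s) = (s*(4*(-1)))*s = (s*(-4))*s = (-4*s)*s = -4*s²)
o(a(G), 37) - 1342 = -4*37² - 1342 = -4*1369 - 1342 = -5476 - 1342 = -6818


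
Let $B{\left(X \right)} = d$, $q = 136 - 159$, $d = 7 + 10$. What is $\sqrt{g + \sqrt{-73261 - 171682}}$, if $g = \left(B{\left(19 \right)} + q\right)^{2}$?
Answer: $\sqrt{36 + i \sqrt{244943}} \approx 16.313 + 15.169 i$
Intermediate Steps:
$d = 17$
$q = -23$ ($q = 136 - 159 = -23$)
$B{\left(X \right)} = 17$
$g = 36$ ($g = \left(17 - 23\right)^{2} = \left(-6\right)^{2} = 36$)
$\sqrt{g + \sqrt{-73261 - 171682}} = \sqrt{36 + \sqrt{-73261 - 171682}} = \sqrt{36 + \sqrt{-244943}} = \sqrt{36 + i \sqrt{244943}}$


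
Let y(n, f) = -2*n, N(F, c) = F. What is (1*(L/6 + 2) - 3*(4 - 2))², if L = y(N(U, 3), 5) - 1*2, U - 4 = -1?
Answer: 256/9 ≈ 28.444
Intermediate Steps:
U = 3 (U = 4 - 1 = 3)
L = -8 (L = -2*3 - 1*2 = -6 - 2 = -8)
(1*(L/6 + 2) - 3*(4 - 2))² = (1*(-8/6 + 2) - 3*(4 - 2))² = (1*((⅙)*(-8) + 2) - 3*2)² = (1*(-4/3 + 2) - 6)² = (1*(⅔) - 6)² = (⅔ - 6)² = (-16/3)² = 256/9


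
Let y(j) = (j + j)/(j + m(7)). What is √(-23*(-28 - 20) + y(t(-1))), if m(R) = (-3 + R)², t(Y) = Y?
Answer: √248370/15 ≈ 33.224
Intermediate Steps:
y(j) = 2*j/(16 + j) (y(j) = (j + j)/(j + (-3 + 7)²) = (2*j)/(j + 4²) = (2*j)/(j + 16) = (2*j)/(16 + j) = 2*j/(16 + j))
√(-23*(-28 - 20) + y(t(-1))) = √(-23*(-28 - 20) + 2*(-1)/(16 - 1)) = √(-23*(-48) + 2*(-1)/15) = √(1104 + 2*(-1)*(1/15)) = √(1104 - 2/15) = √(16558/15) = √248370/15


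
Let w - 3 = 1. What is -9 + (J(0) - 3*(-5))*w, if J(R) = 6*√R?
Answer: 51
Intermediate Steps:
w = 4 (w = 3 + 1 = 4)
-9 + (J(0) - 3*(-5))*w = -9 + (6*√0 - 3*(-5))*4 = -9 + (6*0 + 15)*4 = -9 + (0 + 15)*4 = -9 + 15*4 = -9 + 60 = 51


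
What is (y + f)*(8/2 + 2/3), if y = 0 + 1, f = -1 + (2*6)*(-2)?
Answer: -112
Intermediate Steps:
f = -25 (f = -1 + 12*(-2) = -1 - 24 = -25)
y = 1
(y + f)*(8/2 + 2/3) = (1 - 25)*(8/2 + 2/3) = -24*(8*(½) + 2*(⅓)) = -24*(4 + ⅔) = -24*14/3 = -112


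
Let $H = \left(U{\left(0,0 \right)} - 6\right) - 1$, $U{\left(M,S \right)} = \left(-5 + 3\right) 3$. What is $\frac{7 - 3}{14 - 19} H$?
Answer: $\frac{52}{5} \approx 10.4$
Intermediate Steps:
$U{\left(M,S \right)} = -6$ ($U{\left(M,S \right)} = \left(-2\right) 3 = -6$)
$H = -13$ ($H = \left(-6 - 6\right) - 1 = -12 - 1 = -13$)
$\frac{7 - 3}{14 - 19} H = \frac{7 - 3}{14 - 19} \left(-13\right) = \frac{4}{-5} \left(-13\right) = 4 \left(- \frac{1}{5}\right) \left(-13\right) = \left(- \frac{4}{5}\right) \left(-13\right) = \frac{52}{5}$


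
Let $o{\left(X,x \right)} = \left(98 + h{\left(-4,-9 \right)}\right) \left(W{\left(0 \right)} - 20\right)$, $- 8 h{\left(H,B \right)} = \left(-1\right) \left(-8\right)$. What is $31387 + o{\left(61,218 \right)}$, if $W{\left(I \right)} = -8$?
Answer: $28671$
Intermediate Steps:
$h{\left(H,B \right)} = -1$ ($h{\left(H,B \right)} = - \frac{\left(-1\right) \left(-8\right)}{8} = \left(- \frac{1}{8}\right) 8 = -1$)
$o{\left(X,x \right)} = -2716$ ($o{\left(X,x \right)} = \left(98 - 1\right) \left(-8 - 20\right) = 97 \left(-28\right) = -2716$)
$31387 + o{\left(61,218 \right)} = 31387 - 2716 = 28671$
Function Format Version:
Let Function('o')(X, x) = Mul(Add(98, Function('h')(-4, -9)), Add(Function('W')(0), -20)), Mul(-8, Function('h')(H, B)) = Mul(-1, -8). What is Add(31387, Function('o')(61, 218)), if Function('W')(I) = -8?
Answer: 28671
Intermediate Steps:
Function('h')(H, B) = -1 (Function('h')(H, B) = Mul(Rational(-1, 8), Mul(-1, -8)) = Mul(Rational(-1, 8), 8) = -1)
Function('o')(X, x) = -2716 (Function('o')(X, x) = Mul(Add(98, -1), Add(-8, -20)) = Mul(97, -28) = -2716)
Add(31387, Function('o')(61, 218)) = Add(31387, -2716) = 28671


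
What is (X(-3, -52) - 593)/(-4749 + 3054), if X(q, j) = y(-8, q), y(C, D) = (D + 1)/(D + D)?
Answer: 1778/5085 ≈ 0.34966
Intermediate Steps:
y(C, D) = (1 + D)/(2*D) (y(C, D) = (1 + D)/((2*D)) = (1 + D)*(1/(2*D)) = (1 + D)/(2*D))
X(q, j) = (1 + q)/(2*q)
(X(-3, -52) - 593)/(-4749 + 3054) = ((1/2)*(1 - 3)/(-3) - 593)/(-4749 + 3054) = ((1/2)*(-1/3)*(-2) - 593)/(-1695) = (1/3 - 593)*(-1/1695) = -1778/3*(-1/1695) = 1778/5085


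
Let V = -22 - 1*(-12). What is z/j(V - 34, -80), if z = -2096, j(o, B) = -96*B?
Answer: -131/480 ≈ -0.27292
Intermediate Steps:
V = -10 (V = -22 + 12 = -10)
z/j(V - 34, -80) = -2096/((-96*(-80))) = -2096/7680 = -2096*1/7680 = -131/480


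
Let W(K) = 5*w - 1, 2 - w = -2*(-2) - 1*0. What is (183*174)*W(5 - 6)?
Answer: -350262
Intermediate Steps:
w = -2 (w = 2 - (-2*(-2) - 1*0) = 2 - (4 + 0) = 2 - 1*4 = 2 - 4 = -2)
W(K) = -11 (W(K) = 5*(-2) - 1 = -10 - 1 = -11)
(183*174)*W(5 - 6) = (183*174)*(-11) = 31842*(-11) = -350262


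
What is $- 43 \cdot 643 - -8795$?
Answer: $-18854$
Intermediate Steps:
$- 43 \cdot 643 - -8795 = \left(-1\right) 27649 + 8795 = -27649 + 8795 = -18854$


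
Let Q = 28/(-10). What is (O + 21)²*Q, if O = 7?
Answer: -10976/5 ≈ -2195.2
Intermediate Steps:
Q = -14/5 (Q = 28*(-⅒) = -14/5 ≈ -2.8000)
(O + 21)²*Q = (7 + 21)²*(-14/5) = 28²*(-14/5) = 784*(-14/5) = -10976/5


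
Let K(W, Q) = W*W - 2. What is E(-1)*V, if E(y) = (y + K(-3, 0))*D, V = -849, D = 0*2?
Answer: 0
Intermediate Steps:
K(W, Q) = -2 + W**2 (K(W, Q) = W**2 - 2 = -2 + W**2)
D = 0
E(y) = 0 (E(y) = (y + (-2 + (-3)**2))*0 = (y + (-2 + 9))*0 = (y + 7)*0 = (7 + y)*0 = 0)
E(-1)*V = 0*(-849) = 0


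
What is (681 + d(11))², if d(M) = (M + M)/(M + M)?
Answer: 465124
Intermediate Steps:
d(M) = 1 (d(M) = (2*M)/((2*M)) = (2*M)*(1/(2*M)) = 1)
(681 + d(11))² = (681 + 1)² = 682² = 465124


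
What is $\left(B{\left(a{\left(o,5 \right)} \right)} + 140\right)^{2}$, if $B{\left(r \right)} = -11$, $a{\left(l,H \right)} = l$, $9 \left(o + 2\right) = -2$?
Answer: $16641$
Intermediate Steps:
$o = - \frac{20}{9}$ ($o = -2 + \frac{1}{9} \left(-2\right) = -2 - \frac{2}{9} = - \frac{20}{9} \approx -2.2222$)
$\left(B{\left(a{\left(o,5 \right)} \right)} + 140\right)^{2} = \left(-11 + 140\right)^{2} = 129^{2} = 16641$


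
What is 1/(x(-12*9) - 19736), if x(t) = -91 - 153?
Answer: -1/19980 ≈ -5.0050e-5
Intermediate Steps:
x(t) = -244
1/(x(-12*9) - 19736) = 1/(-244 - 19736) = 1/(-19980) = -1/19980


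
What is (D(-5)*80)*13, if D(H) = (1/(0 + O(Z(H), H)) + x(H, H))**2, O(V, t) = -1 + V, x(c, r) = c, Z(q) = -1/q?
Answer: 40625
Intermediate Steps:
D(H) = (H + 1/(-1 - 1/H))**2 (D(H) = (1/(0 + (-1 - 1/H)) + H)**2 = (1/(-1 - 1/H) + H)**2 = (H + 1/(-1 - 1/H))**2)
(D(-5)*80)*13 = (((-5)**4/(1 - 5)**2)*80)*13 = ((625/(-4)**2)*80)*13 = ((625*(1/16))*80)*13 = ((625/16)*80)*13 = 3125*13 = 40625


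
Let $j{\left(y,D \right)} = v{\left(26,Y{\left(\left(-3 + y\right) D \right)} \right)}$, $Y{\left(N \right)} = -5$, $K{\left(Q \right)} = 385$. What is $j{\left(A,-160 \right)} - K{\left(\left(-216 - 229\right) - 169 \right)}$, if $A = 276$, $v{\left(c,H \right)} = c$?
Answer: $-359$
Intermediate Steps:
$j{\left(y,D \right)} = 26$
$j{\left(A,-160 \right)} - K{\left(\left(-216 - 229\right) - 169 \right)} = 26 - 385 = -359$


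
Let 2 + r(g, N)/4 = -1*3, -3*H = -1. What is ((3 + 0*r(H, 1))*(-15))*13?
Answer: -585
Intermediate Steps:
H = ⅓ (H = -⅓*(-1) = ⅓ ≈ 0.33333)
r(g, N) = -20 (r(g, N) = -8 + 4*(-1*3) = -8 + 4*(-3) = -8 - 12 = -20)
((3 + 0*r(H, 1))*(-15))*13 = ((3 + 0*(-20))*(-15))*13 = ((3 + 0)*(-15))*13 = (3*(-15))*13 = -45*13 = -585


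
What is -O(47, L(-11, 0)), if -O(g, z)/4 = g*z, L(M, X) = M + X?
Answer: -2068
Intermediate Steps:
O(g, z) = -4*g*z
-O(47, L(-11, 0)) = -(-4)*47*(-11 + 0) = -(-4)*47*(-11) = -1*2068 = -2068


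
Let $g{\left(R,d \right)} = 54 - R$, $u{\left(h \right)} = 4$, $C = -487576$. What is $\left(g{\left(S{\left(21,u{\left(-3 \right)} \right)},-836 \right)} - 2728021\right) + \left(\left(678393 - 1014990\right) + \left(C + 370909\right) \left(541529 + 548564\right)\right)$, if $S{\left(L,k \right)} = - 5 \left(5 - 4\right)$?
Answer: $-127180944590$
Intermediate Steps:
$S{\left(L,k \right)} = -5$ ($S{\left(L,k \right)} = \left(-5\right) 1 = -5$)
$\left(g{\left(S{\left(21,u{\left(-3 \right)} \right)},-836 \right)} - 2728021\right) + \left(\left(678393 - 1014990\right) + \left(C + 370909\right) \left(541529 + 548564\right)\right) = \left(\left(54 - -5\right) - 2728021\right) + \left(\left(678393 - 1014990\right) + \left(-487576 + 370909\right) \left(541529 + 548564\right)\right) = \left(\left(54 + 5\right) - 2728021\right) - 127178216628 = \left(59 - 2728021\right) - 127178216628 = -2727962 - 127178216628 = -127180944590$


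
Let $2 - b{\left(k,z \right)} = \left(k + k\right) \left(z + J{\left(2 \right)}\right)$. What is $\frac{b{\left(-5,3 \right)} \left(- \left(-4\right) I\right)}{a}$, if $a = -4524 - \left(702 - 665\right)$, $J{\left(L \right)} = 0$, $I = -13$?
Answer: $\frac{1664}{4561} \approx 0.36483$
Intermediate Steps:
$a = -4561$ ($a = -4524 - 37 = -4561$)
$b{\left(k,z \right)} = 2 - 2 k z$ ($b{\left(k,z \right)} = 2 - \left(k + k\right) \left(z + 0\right) = 2 - 2 k z$)
$\frac{b{\left(-5,3 \right)} \left(- \left(-4\right) I\right)}{a} = \frac{\left(2 - \left(-10\right) 3\right) \left(- \left(-4\right) \left(-13\right)\right)}{-4561} = \left(2 + 30\right) \left(\left(-1\right) 52\right) \left(- \frac{1}{4561}\right) = 32 \left(-52\right) \left(- \frac{1}{4561}\right) = \left(-1664\right) \left(- \frac{1}{4561}\right) = \frac{1664}{4561}$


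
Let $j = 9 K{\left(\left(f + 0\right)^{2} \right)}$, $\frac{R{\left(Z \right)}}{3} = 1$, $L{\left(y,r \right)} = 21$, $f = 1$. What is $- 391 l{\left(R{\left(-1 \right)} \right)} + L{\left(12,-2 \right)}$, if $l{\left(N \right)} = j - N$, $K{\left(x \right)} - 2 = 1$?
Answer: $-9363$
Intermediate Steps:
$R{\left(Z \right)} = 3$ ($R{\left(Z \right)} = 3 \cdot 1 = 3$)
$K{\left(x \right)} = 3$ ($K{\left(x \right)} = 2 + 1 = 3$)
$j = 27$ ($j = 9 \cdot 3 = 27$)
$l{\left(N \right)} = 27 - N$
$- 391 l{\left(R{\left(-1 \right)} \right)} + L{\left(12,-2 \right)} = - 391 \left(27 - 3\right) + 21 = \left(-391\right) 24 + 21 = -9384 + 21 = -9363$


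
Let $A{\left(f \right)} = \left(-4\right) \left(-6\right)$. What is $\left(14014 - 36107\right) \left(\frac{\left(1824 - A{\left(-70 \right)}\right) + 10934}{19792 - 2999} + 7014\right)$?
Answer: $- \frac{2602529683748}{16793} \approx -1.5498 \cdot 10^{8}$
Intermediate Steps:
$A{\left(f \right)} = 24$
$\left(14014 - 36107\right) \left(\frac{\left(1824 - A{\left(-70 \right)}\right) + 10934}{19792 - 2999} + 7014\right) = \left(14014 - 36107\right) \left(\frac{\left(1824 - 24\right) + 10934}{19792 - 2999} + 7014\right) = - 22093 \left(\frac{\left(1824 - 24\right) + 10934}{16793} + 7014\right) = - 22093 \left(\left(1800 + 10934\right) \frac{1}{16793} + 7014\right) = - 22093 \left(12734 \cdot \frac{1}{16793} + 7014\right) = - 22093 \left(\frac{12734}{16793} + 7014\right) = \left(-22093\right) \frac{117798836}{16793} = - \frac{2602529683748}{16793}$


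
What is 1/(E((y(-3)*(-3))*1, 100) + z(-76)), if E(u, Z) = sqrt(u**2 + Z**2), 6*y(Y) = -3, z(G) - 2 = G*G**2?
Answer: -1755896/770792650695 - 2*sqrt(40009)/770792650695 ≈ -2.2786e-6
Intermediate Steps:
z(G) = 2 + G**3 (z(G) = 2 + G*G**2 = 2 + G**3)
y(Y) = -1/2 (y(Y) = (1/6)*(-3) = -1/2)
E(u, Z) = sqrt(Z**2 + u**2)
1/(E((y(-3)*(-3))*1, 100) + z(-76)) = 1/(sqrt(100**2 + (-1/2*(-3)*1)**2) + (2 + (-76)**3)) = 1/(sqrt(10000 + ((3/2)*1)**2) + (2 - 438976)) = 1/(sqrt(10000 + (3/2)**2) - 438974) = 1/(sqrt(10000 + 9/4) - 438974) = 1/(sqrt(40009/4) - 438974) = 1/(sqrt(40009)/2 - 438974) = 1/(-438974 + sqrt(40009)/2)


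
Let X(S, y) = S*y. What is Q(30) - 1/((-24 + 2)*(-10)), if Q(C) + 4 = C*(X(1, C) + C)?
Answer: 395119/220 ≈ 1796.0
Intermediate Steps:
Q(C) = -4 + 2*C**2 (Q(C) = -4 + C*(1*C + C) = -4 + C*(C + C) = -4 + C*(2*C) = -4 + 2*C**2)
Q(30) - 1/((-24 + 2)*(-10)) = (-4 + 2*30**2) - 1/((-24 + 2)*(-10)) = (-4 + 2*900) - 1/((-22*(-10))) = (-4 + 1800) - 1/220 = 1796 - 1*1/220 = 1796 - 1/220 = 395119/220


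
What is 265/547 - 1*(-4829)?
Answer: 2641728/547 ≈ 4829.5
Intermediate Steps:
265/547 - 1*(-4829) = 265*(1/547) + 4829 = 265/547 + 4829 = 2641728/547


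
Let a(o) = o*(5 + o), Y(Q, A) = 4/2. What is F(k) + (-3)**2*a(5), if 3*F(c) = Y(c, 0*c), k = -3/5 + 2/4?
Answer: 1352/3 ≈ 450.67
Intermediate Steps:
Y(Q, A) = 2 (Y(Q, A) = 4*(1/2) = 2)
k = -1/10 (k = -3*1/5 + 2*(1/4) = -3/5 + 1/2 = -1/10 ≈ -0.10000)
F(c) = 2/3 (F(c) = (1/3)*2 = 2/3)
F(k) + (-3)**2*a(5) = 2/3 + (-3)**2*(5*(5 + 5)) = 2/3 + 9*(5*10) = 2/3 + 9*50 = 2/3 + 450 = 1352/3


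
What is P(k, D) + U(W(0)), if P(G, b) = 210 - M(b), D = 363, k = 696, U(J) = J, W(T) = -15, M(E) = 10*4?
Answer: 155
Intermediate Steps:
M(E) = 40
P(G, b) = 170 (P(G, b) = 210 - 1*40 = 210 - 40 = 170)
P(k, D) + U(W(0)) = 170 - 15 = 155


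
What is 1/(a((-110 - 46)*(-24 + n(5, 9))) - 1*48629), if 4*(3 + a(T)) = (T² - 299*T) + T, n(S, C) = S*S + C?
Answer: 1/675988 ≈ 1.4793e-6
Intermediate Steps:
n(S, C) = C + S² (n(S, C) = S² + C = C + S²)
a(T) = -3 - 149*T/2 + T²/4 (a(T) = -3 + ((T² - 299*T) + T)/4 = -3 + (T² - 298*T)/4 = -3 + (-149*T/2 + T²/4) = -3 - 149*T/2 + T²/4)
1/(a((-110 - 46)*(-24 + n(5, 9))) - 1*48629) = 1/((-3 - 149*(-110 - 46)*(-24 + (9 + 5²))/2 + ((-110 - 46)*(-24 + (9 + 5²)))²/4) - 1*48629) = 1/((-3 - (-11622)*(-24 + (9 + 25)) + (-156*(-24 + (9 + 25)))²/4) - 48629) = 1/((-3 - (-11622)*(-24 + 34) + (-156*(-24 + 34))²/4) - 48629) = 1/((-3 - (-11622)*10 + (-156*10)²/4) - 48629) = 1/((-3 - 149/2*(-1560) + (¼)*(-1560)²) - 48629) = 1/((-3 + 116220 + (¼)*2433600) - 48629) = 1/((-3 + 116220 + 608400) - 48629) = 1/(724617 - 48629) = 1/675988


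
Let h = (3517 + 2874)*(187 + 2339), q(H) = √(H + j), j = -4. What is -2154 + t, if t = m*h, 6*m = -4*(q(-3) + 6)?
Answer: -64576818 - 10762444*I*√7 ≈ -6.4577e+7 - 2.8475e+7*I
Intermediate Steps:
q(H) = √(-4 + H) (q(H) = √(H - 4) = √(-4 + H))
m = -4 - 2*I*√7/3 (m = (-4*(√(-4 - 3) + 6))/6 = (-4*(√(-7) + 6))/6 = (-4*(I*√7 + 6))/6 = (-4*(6 + I*√7))/6 = (-24 - 4*I*√7)/6 = -4 - 2*I*√7/3 ≈ -4.0 - 1.7638*I)
h = 16143666 (h = 6391*2526 = 16143666)
t = -64574664 - 10762444*I*√7 (t = (-4 - 2*I*√7/3)*16143666 = -64574664 - 10762444*I*√7 ≈ -6.4575e+7 - 2.8475e+7*I)
-2154 + t = -2154 + (-64574664 - 10762444*I*√7) = -64576818 - 10762444*I*√7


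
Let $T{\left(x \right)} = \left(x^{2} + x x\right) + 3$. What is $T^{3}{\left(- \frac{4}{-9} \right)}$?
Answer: $\frac{20796875}{531441} \approx 39.133$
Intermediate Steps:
$T{\left(x \right)} = 3 + 2 x^{2}$ ($T{\left(x \right)} = \left(x^{2} + x^{2}\right) + 3 = 2 x^{2} + 3 = 3 + 2 x^{2}$)
$T^{3}{\left(- \frac{4}{-9} \right)} = \left(3 + 2 \left(- \frac{4}{-9}\right)^{2}\right)^{3} = \left(3 + 2 \left(\left(-4\right) \left(- \frac{1}{9}\right)\right)^{2}\right)^{3} = \left(3 + 2 \left(\frac{4}{9}\right)^{2}\right)^{3} = \left(3 + 2 \cdot \frac{16}{81}\right)^{3} = \left(3 + \frac{32}{81}\right)^{3} = \left(\frac{275}{81}\right)^{3} = \frac{20796875}{531441}$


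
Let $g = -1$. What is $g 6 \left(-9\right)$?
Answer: $54$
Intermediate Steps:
$g 6 \left(-9\right) = \left(-1\right) 6 \left(-9\right) = \left(-6\right) \left(-9\right) = 54$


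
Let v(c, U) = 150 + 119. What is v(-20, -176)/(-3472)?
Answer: -269/3472 ≈ -0.077477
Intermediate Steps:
v(c, U) = 269
v(-20, -176)/(-3472) = 269/(-3472) = 269*(-1/3472) = -269/3472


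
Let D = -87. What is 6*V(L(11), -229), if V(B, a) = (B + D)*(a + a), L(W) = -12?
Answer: 272052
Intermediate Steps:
V(B, a) = 2*a*(-87 + B) (V(B, a) = (B - 87)*(a + a) = (-87 + B)*(2*a) = 2*a*(-87 + B))
6*V(L(11), -229) = 6*(2*(-229)*(-87 - 12)) = 6*(2*(-229)*(-99)) = 6*45342 = 272052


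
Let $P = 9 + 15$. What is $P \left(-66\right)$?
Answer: $-1584$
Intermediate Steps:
$P = 24$
$P \left(-66\right) = 24 \left(-66\right) = -1584$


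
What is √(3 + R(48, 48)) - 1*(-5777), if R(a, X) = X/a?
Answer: 5779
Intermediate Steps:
√(3 + R(48, 48)) - 1*(-5777) = √(3 + 48/48) - 1*(-5777) = √(3 + 48*(1/48)) + 5777 = √(3 + 1) + 5777 = √4 + 5777 = 2 + 5777 = 5779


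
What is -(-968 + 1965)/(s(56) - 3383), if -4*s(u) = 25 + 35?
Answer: 997/3398 ≈ 0.29341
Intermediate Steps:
s(u) = -15 (s(u) = -(25 + 35)/4 = -1/4*60 = -15)
-(-968 + 1965)/(s(56) - 3383) = -(-968 + 1965)/(-15 - 3383) = -997/(-3398) = -997*(-1)/3398 = -1*(-997/3398) = 997/3398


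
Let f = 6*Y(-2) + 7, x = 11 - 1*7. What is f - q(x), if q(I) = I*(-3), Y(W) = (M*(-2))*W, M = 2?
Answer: 67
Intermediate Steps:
x = 4 (x = 11 - 7 = 4)
Y(W) = -4*W (Y(W) = (2*(-2))*W = -4*W)
q(I) = -3*I
f = 55 (f = 6*(-4*(-2)) + 7 = 6*8 + 7 = 48 + 7 = 55)
f - q(x) = 55 - (-3)*4 = 55 - 1*(-12) = 55 + 12 = 67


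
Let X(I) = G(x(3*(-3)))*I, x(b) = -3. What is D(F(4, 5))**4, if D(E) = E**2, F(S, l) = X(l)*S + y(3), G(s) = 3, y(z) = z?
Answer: 248155780267521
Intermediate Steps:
X(I) = 3*I
F(S, l) = 3 + 3*S*l (F(S, l) = (3*l)*S + 3 = 3*S*l + 3 = 3 + 3*S*l)
D(F(4, 5))**4 = ((3 + 3*4*5)**2)**4 = ((3 + 60)**2)**4 = (63**2)**4 = 3969**4 = 248155780267521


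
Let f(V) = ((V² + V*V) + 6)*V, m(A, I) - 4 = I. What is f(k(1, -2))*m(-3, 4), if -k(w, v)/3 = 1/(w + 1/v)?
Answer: -3744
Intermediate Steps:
k(w, v) = -3/(w + 1/v)
m(A, I) = 4 + I
f(V) = V*(6 + 2*V²) (f(V) = ((V² + V²) + 6)*V = (2*V² + 6)*V = (6 + 2*V²)*V = V*(6 + 2*V²))
f(k(1, -2))*m(-3, 4) = (2*(-3*(-2)/(1 - 2*1))*(3 + (-3*(-2)/(1 - 2*1))²))*(4 + 4) = (2*(-3*(-2)/(1 - 2))*(3 + (-3*(-2)/(1 - 2))²))*8 = (2*(-3*(-2)/(-1))*(3 + (-3*(-2)/(-1))²))*8 = (2*(-3*(-2)*(-1))*(3 + (-3*(-2)*(-1))²))*8 = (2*(-6)*(3 + (-6)²))*8 = (2*(-6)*(3 + 36))*8 = (2*(-6)*39)*8 = -468*8 = -3744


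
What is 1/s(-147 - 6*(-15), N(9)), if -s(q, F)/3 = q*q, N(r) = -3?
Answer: -1/9747 ≈ -0.00010260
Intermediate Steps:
s(q, F) = -3*q**2 (s(q, F) = -3*q*q = -3*q**2)
1/s(-147 - 6*(-15), N(9)) = 1/(-3*(-147 - 6*(-15))**2) = 1/(-3*(-147 - 1*(-90))**2) = 1/(-3*(-147 + 90)**2) = 1/(-3*(-57)**2) = 1/(-3*3249) = 1/(-9747) = -1/9747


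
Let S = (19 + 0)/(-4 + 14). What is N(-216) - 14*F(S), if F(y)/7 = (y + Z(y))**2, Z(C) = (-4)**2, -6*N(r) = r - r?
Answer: -1570009/50 ≈ -31400.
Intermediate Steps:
N(r) = 0 (N(r) = -(r - r)/6 = -1/6*0 = 0)
S = 19/10 ≈ 1.9000
Z(C) = 16
F(y) = 7*(16 + y)**2 (F(y) = 7*(y + 16)**2 = 7*(16 + y)**2)
N(-216) - 14*F(S) = 0 - 98*(16 + 19/10)**2 = 0 - 98*(179/10)**2 = 0 - 98*32041/100 = 0 - 14*224287/100 = 0 - 1570009/50 = -1570009/50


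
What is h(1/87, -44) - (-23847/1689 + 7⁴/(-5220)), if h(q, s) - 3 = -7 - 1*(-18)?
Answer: 83989583/2938860 ≈ 28.579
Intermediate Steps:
h(q, s) = 14 (h(q, s) = 3 + (-7 - 1*(-18)) = 3 + (-7 + 18) = 3 + 11 = 14)
h(1/87, -44) - (-23847/1689 + 7⁴/(-5220)) = 14 - (-23847/1689 + 7⁴/(-5220)) = 14 - (-23847*1/1689 + 2401*(-1/5220)) = 14 - (-7949/563 - 2401/5220) = 14 - 1*(-42845543/2938860) = 14 + 42845543/2938860 = 83989583/2938860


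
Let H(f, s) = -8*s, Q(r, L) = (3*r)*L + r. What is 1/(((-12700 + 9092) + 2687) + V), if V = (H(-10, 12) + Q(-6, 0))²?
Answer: 1/9483 ≈ 0.00010545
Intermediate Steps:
Q(r, L) = r + 3*L*r (Q(r, L) = 3*L*r + r = r + 3*L*r)
V = 10404 (V = (-8*12 - 6*(1 + 3*0))² = (-96 - 6*(1 + 0))² = (-96 - 6*1)² = (-96 - 6)² = (-102)² = 10404)
1/(((-12700 + 9092) + 2687) + V) = 1/(((-12700 + 9092) + 2687) + 10404) = 1/((-3608 + 2687) + 10404) = 1/(-921 + 10404) = 1/9483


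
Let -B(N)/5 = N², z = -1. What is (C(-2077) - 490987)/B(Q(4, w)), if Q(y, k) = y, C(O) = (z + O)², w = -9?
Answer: -3827097/80 ≈ -47839.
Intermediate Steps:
C(O) = (-1 + O)²
B(N) = -5*N²
(C(-2077) - 490987)/B(Q(4, w)) = ((-1 - 2077)² - 490987)/((-5*4²)) = ((-2078)² - 490987)/((-5*16)) = (4318084 - 490987)/(-80) = 3827097*(-1/80) = -3827097/80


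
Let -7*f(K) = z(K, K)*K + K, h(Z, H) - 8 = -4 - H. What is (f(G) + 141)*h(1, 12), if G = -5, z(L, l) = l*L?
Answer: -8936/7 ≈ -1276.6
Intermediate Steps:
z(L, l) = L*l
h(Z, H) = 4 - H (h(Z, H) = 8 + (-4 - H) = 4 - H)
f(K) = -K/7 - K³/7 (f(K) = -((K*K)*K + K)/7 = -(K²*K + K)/7 = -(K³ + K)/7 = -(K + K³)/7 = -K/7 - K³/7)
(f(G) + 141)*h(1, 12) = (-⅐*(-5)*(1 + (-5)²) + 141)*(4 - 1*12) = (-⅐*(-5)*(1 + 25) + 141)*(4 - 12) = (-⅐*(-5)*26 + 141)*(-8) = (130/7 + 141)*(-8) = (1117/7)*(-8) = -8936/7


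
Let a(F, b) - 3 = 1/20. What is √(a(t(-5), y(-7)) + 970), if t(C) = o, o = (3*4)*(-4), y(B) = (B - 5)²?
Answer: √97305/10 ≈ 31.194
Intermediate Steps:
y(B) = (-5 + B)²
o = -48 (o = 12*(-4) = -48)
t(C) = -48
a(F, b) = 61/20 (a(F, b) = 3 + 1/20 = 61/20)
√(a(t(-5), y(-7)) + 970) = √(61/20 + 970) = √(19461/20) = √97305/10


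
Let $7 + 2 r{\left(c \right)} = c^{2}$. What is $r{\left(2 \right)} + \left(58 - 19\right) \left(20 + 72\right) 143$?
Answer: $\frac{1026165}{2} \approx 5.1308 \cdot 10^{5}$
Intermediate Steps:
$r{\left(c \right)} = - \frac{7}{2} + \frac{c^{2}}{2}$
$r{\left(2 \right)} + \left(58 - 19\right) \left(20 + 72\right) 143 = \left(- \frac{7}{2} + \frac{2^{2}}{2}\right) + \left(58 - 19\right) \left(20 + 72\right) 143 = \left(- \frac{7}{2} + \frac{1}{2} \cdot 4\right) + 39 \cdot 92 \cdot 143 = \left(- \frac{7}{2} + 2\right) + 3588 \cdot 143 = - \frac{3}{2} + 513084 = \frac{1026165}{2}$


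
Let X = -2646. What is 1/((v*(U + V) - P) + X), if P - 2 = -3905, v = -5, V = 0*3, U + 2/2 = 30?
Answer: 1/1112 ≈ 0.00089928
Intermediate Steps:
U = 29 (U = -1 + 30 = 29)
V = 0
P = -3903 (P = 2 - 3905 = -3903)
1/((v*(U + V) - P) + X) = 1/((-5*(29 + 0) - 1*(-3903)) - 2646) = 1/((-5*29 + 3903) - 2646) = 1/((-145 + 3903) - 2646) = 1/(3758 - 2646) = 1/1112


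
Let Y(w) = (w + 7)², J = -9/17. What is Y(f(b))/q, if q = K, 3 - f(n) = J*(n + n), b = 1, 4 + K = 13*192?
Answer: 8836/180047 ≈ 0.049076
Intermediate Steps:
J = -9/17 (J = -9*1/17 = -9/17 ≈ -0.52941)
K = 2492 (K = -4 + 13*192 = -4 + 2496 = 2492)
f(n) = 3 + 18*n/17 (f(n) = 3 - (-9)*(n + n)/17 = 3 - (-9)*2*n/17 = 3 - (-18)*n/17 = 3 + 18*n/17)
Y(w) = (7 + w)²
q = 2492
Y(f(b))/q = (7 + (3 + (18/17)*1))²/2492 = (7 + (3 + 18/17))²*(1/2492) = (7 + 69/17)²*(1/2492) = (188/17)²*(1/2492) = (35344/289)*(1/2492) = 8836/180047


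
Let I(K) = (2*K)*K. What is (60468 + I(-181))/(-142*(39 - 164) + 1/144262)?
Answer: 18175569380/2560650501 ≈ 7.0980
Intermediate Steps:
I(K) = 2*K**2
(60468 + I(-181))/(-142*(39 - 164) + 1/144262) = (60468 + 2*(-181)**2)/(-142*(39 - 164) + 1/144262) = (60468 + 2*32761)/(-142*(-125) + 1/144262) = (60468 + 65522)/(17750 + 1/144262) = 125990/(2560650501/144262) = 125990*(144262/2560650501) = 18175569380/2560650501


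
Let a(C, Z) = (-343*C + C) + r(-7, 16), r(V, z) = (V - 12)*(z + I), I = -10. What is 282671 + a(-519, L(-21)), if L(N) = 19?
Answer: 460055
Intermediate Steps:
r(V, z) = (-12 + V)*(-10 + z) (r(V, z) = (V - 12)*(z - 10) = (-12 + V)*(-10 + z))
a(C, Z) = -114 - 342*C (a(C, Z) = (-343*C + C) + (120 - 12*16 - 10*(-7) - 7*16) = -342*C + (120 - 192 + 70 - 112) = -342*C - 114 = -114 - 342*C)
282671 + a(-519, L(-21)) = 282671 + (-114 - 342*(-519)) = 282671 + (-114 + 177498) = 282671 + 177384 = 460055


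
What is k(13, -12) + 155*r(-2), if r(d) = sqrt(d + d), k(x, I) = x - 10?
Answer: 3 + 310*I ≈ 3.0 + 310.0*I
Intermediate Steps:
k(x, I) = -10 + x
r(d) = sqrt(2)*sqrt(d) (r(d) = sqrt(2*d) = sqrt(2)*sqrt(d))
k(13, -12) + 155*r(-2) = (-10 + 13) + 155*(sqrt(2)*sqrt(-2)) = 3 + 155*(sqrt(2)*(I*sqrt(2))) = 3 + 155*(2*I) = 3 + 310*I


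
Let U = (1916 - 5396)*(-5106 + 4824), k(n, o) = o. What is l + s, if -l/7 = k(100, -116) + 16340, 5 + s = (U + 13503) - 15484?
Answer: 865806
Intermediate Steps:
U = 981360 (U = -3480*(-282) = 981360)
s = 979374 (s = -5 + ((981360 + 13503) - 15484) = -5 + (994863 - 15484) = -5 + 979379 = 979374)
l = -113568 (l = -7*(-116 + 16340) = -7*16224 = -113568)
l + s = -113568 + 979374 = 865806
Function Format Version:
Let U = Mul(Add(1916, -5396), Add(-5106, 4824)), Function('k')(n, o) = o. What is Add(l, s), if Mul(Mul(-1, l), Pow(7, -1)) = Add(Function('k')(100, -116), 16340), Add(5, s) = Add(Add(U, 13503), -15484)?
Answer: 865806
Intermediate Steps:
U = 981360 (U = Mul(-3480, -282) = 981360)
s = 979374 (s = Add(-5, Add(Add(981360, 13503), -15484)) = Add(-5, Add(994863, -15484)) = Add(-5, 979379) = 979374)
l = -113568 (l = Mul(-7, Add(-116, 16340)) = Mul(-7, 16224) = -113568)
Add(l, s) = Add(-113568, 979374) = 865806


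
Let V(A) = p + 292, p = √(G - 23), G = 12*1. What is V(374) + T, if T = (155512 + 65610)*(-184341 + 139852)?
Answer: -9837496366 + I*√11 ≈ -9.8375e+9 + 3.3166*I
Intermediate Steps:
G = 12
p = I*√11 (p = √(12 - 23) = √(-11) = I*√11 ≈ 3.3166*I)
T = -9837496658 (T = 221122*(-44489) = -9837496658)
V(A) = 292 + I*√11 (V(A) = I*√11 + 292 = 292 + I*√11)
V(374) + T = (292 + I*√11) - 9837496658 = -9837496366 + I*√11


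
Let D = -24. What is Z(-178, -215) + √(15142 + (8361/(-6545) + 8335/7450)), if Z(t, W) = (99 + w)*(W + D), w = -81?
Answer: -4302 + √2304042640009418/390082 ≈ -4178.9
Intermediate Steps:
Z(t, W) = -432 + 18*W (Z(t, W) = (99 - 81)*(W - 24) = 18*(-24 + W) = -432 + 18*W)
Z(-178, -215) + √(15142 + (8361/(-6545) + 8335/7450)) = (-432 + 18*(-215)) + √(15142 + (8361/(-6545) + 8335/7450)) = (-432 - 3870) + √(15142 + (8361*(-1/6545) + 8335*(1/7450))) = -4302 + √(15142 + (-8361/6545 + 1667/1490)) = -4302 + √(15142 - 61895/390082) = -4302 + √(5906559749/390082) = -4302 + √2304042640009418/390082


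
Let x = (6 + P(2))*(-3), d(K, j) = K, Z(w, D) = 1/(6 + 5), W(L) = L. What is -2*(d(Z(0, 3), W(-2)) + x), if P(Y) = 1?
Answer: 460/11 ≈ 41.818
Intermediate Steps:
Z(w, D) = 1/11
x = -21 (x = (6 + 1)*(-3) = 7*(-3) = -21)
-2*(d(Z(0, 3), W(-2)) + x) = -2*(1/11 - 21) = -2*(-230/11) = 460/11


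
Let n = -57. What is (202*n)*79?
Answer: -909606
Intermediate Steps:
(202*n)*79 = (202*(-57))*79 = -11514*79 = -909606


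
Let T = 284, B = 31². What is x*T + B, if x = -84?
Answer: -22895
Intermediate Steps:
B = 961
x*T + B = -84*284 + 961 = -23856 + 961 = -22895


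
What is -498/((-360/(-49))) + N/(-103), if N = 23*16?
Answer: -440981/6180 ≈ -71.356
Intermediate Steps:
N = 368
-498/((-360/(-49))) + N/(-103) = -498/((-360/(-49))) + 368/(-103) = -498/((-360*(-1/49))) + 368*(-1/103) = -498/360/49 - 368/103 = -498*49/360 - 368/103 = -4067/60 - 368/103 = -440981/6180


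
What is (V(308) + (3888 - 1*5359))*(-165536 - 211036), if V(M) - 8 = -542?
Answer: 755026860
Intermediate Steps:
V(M) = -534 (V(M) = 8 - 542 = -534)
(V(308) + (3888 - 1*5359))*(-165536 - 211036) = (-534 + (3888 - 1*5359))*(-165536 - 211036) = (-534 + (3888 - 5359))*(-376572) = (-534 - 1471)*(-376572) = -2005*(-376572) = 755026860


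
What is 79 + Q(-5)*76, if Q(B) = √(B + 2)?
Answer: 79 + 76*I*√3 ≈ 79.0 + 131.64*I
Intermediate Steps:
Q(B) = √(2 + B)
79 + Q(-5)*76 = 79 + √(2 - 5)*76 = 79 + √(-3)*76 = 79 + (I*√3)*76 = 79 + 76*I*√3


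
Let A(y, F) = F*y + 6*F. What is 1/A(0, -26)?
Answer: -1/156 ≈ -0.0064103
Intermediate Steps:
A(y, F) = 6*F + F*y
1/A(0, -26) = 1/(-26*(6 + 0)) = 1/(-26*6) = 1/(-156) = -1/156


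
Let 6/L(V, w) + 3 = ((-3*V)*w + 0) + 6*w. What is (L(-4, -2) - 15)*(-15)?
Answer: 2955/13 ≈ 227.31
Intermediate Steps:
L(V, w) = 6/(-3 + 6*w - 3*V*w) (L(V, w) = 6/(-3 + (((-3*V)*w + 0) + 6*w)) = 6/(-3 + ((-3*V*w + 0) + 6*w)) = 6/(-3 + (-3*V*w + 6*w)) = 6/(-3 + (6*w - 3*V*w)) = 6/(-3 + 6*w - 3*V*w))
(L(-4, -2) - 15)*(-15) = (-2/(1 - 2*(-2) - 4*(-2)) - 15)*(-15) = (-2/(1 + 4 + 8) - 15)*(-15) = (-2/13 - 15)*(-15) = -197/13*(-15) = 2955/13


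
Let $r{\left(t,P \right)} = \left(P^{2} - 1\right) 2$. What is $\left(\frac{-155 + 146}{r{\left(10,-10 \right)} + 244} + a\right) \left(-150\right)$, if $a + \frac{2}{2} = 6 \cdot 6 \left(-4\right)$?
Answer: $\frac{4807425}{221} \approx 21753.0$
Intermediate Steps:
$r{\left(t,P \right)} = -2 + 2 P^{2}$ ($r{\left(t,P \right)} = \left(-1 + P^{2}\right) 2 = -2 + 2 P^{2}$)
$a = -145$ ($a = -1 + 6 \cdot 6 \left(-4\right) = -1 + 36 \left(-4\right) = -1 - 144 = -145$)
$\left(\frac{-155 + 146}{r{\left(10,-10 \right)} + 244} + a\right) \left(-150\right) = \left(\frac{-155 + 146}{\left(-2 + 2 \left(-10\right)^{2}\right) + 244} - 145\right) \left(-150\right) = \left(- \frac{9}{\left(-2 + 2 \cdot 100\right) + 244} - 145\right) \left(-150\right) = \left(- \frac{9}{\left(-2 + 200\right) + 244} - 145\right) \left(-150\right) = \left(- \frac{9}{198 + 244} - 145\right) \left(-150\right) = \left(- \frac{9}{442} - 145\right) \left(-150\right) = \left(- \frac{64099}{442}\right) \left(-150\right) = \frac{4807425}{221}$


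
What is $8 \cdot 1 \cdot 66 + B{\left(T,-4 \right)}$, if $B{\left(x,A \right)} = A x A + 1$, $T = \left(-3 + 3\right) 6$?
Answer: $529$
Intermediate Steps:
$T = 0$ ($T = 0 \cdot 6 = 0$)
$B{\left(x,A \right)} = 1 + x A^{2}$ ($B{\left(x,A \right)} = x A^{2} + 1 = 1 + x A^{2}$)
$8 \cdot 1 \cdot 66 + B{\left(T,-4 \right)} = 8 \cdot 1 \cdot 66 + \left(1 + 0 \left(-4\right)^{2}\right) = 8 \cdot 66 + \left(1 + 0 \cdot 16\right) = 528 + \left(1 + 0\right) = 528 + 1 = 529$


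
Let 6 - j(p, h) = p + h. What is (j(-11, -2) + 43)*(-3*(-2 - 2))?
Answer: 744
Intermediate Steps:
j(p, h) = 6 - h - p (j(p, h) = 6 - (p + h) = 6 - (h + p) = 6 + (-h - p) = 6 - h - p)
(j(-11, -2) + 43)*(-3*(-2 - 2)) = ((6 - 1*(-2) - 1*(-11)) + 43)*(-3*(-2 - 2)) = ((6 + 2 + 11) + 43)*(-3*(-4)) = (19 + 43)*12 = 62*12 = 744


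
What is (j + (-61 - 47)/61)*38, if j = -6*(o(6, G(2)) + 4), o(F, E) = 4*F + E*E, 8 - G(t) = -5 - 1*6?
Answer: -5414316/61 ≈ -88759.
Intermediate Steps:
G(t) = 19 (G(t) = 8 - (-5 - 1*6) = 8 - (-5 - 6) = 8 - 1*(-11) = 8 + 11 = 19)
o(F, E) = E² + 4*F (o(F, E) = 4*F + E² = E² + 4*F)
j = -2334 (j = -6*((19² + 4*6) + 4) = -6*((361 + 24) + 4) = -6*(385 + 4) = -6*389 = -2334)
(j + (-61 - 47)/61)*38 = (-2334 + (-61 - 47)/61)*38 = (-2334 - 108*1/61)*38 = (-2334 - 108/61)*38 = -142482/61*38 = -5414316/61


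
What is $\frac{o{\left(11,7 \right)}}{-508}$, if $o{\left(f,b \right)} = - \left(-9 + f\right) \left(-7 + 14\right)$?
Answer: $\frac{7}{254} \approx 0.027559$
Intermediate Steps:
$o{\left(f,b \right)} = 63 - 7 f$ ($o{\left(f,b \right)} = - \left(-9 + f\right) 7 = - (-63 + 7 f) = 63 - 7 f$)
$\frac{o{\left(11,7 \right)}}{-508} = \frac{63 - 77}{-508} = \left(63 - 77\right) \left(- \frac{1}{508}\right) = \left(-14\right) \left(- \frac{1}{508}\right) = \frac{7}{254}$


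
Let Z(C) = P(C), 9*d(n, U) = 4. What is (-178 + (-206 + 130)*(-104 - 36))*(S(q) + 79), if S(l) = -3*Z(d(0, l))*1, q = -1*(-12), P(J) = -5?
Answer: 983428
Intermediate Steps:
d(n, U) = 4/9 (d(n, U) = (⅑)*4 = 4/9)
Z(C) = -5
q = 12
S(l) = 15 (S(l) = -3*(-5)*1 = 15*1 = 15)
(-178 + (-206 + 130)*(-104 - 36))*(S(q) + 79) = (-178 + (-206 + 130)*(-104 - 36))*(15 + 79) = (-178 - 76*(-140))*94 = (-178 + 10640)*94 = 10462*94 = 983428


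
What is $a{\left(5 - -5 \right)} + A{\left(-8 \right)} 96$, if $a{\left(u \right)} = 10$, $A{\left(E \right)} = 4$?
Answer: $394$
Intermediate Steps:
$a{\left(5 - -5 \right)} + A{\left(-8 \right)} 96 = 10 + 4 \cdot 96 = 10 + 384 = 394$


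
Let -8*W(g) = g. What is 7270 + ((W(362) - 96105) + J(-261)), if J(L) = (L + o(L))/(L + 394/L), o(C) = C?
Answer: -24357976347/274060 ≈ -88878.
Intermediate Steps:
W(g) = -g/8
J(L) = 2*L/(L + 394/L) (J(L) = (L + L)/(L + 394/L) = (2*L)/(L + 394/L) = 2*L/(L + 394/L))
7270 + ((W(362) - 96105) + J(-261)) = 7270 + ((-⅛*362 - 96105) + 2*(-261)²/(394 + (-261)²)) = 7270 + ((-181/4 - 96105) + 2*68121/(394 + 68121)) = 7270 + (-384601/4 + 2*68121/68515) = 7270 + (-384601/4 + 2*68121*(1/68515)) = 7270 + (-384601/4 + 136242/68515) = 7270 - 26350392547/274060 = -24357976347/274060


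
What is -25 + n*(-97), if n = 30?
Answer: -2935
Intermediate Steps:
-25 + n*(-97) = -25 + 30*(-97) = -25 - 2910 = -2935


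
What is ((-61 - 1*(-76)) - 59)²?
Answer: 1936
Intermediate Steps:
((-61 - 1*(-76)) - 59)² = ((-61 + 76) - 59)² = (15 - 59)² = (-44)² = 1936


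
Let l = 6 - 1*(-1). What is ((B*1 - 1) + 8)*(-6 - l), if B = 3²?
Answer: -208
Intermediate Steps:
l = 7 (l = 6 + 1 = 7)
B = 9
((B*1 - 1) + 8)*(-6 - l) = ((9*1 - 1) + 8)*(-6 - 1*7) = ((9 - 1) + 8)*(-6 - 7) = (8 + 8)*(-13) = 16*(-13) = -208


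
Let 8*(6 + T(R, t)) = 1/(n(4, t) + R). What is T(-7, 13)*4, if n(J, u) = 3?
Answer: -193/8 ≈ -24.125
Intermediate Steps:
T(R, t) = -6 + 1/(8*(3 + R))
T(-7, 13)*4 = ((-143 - 48*(-7))/(8*(3 - 7)))*4 = ((1/8)*(-143 + 336)/(-4))*4 = ((1/8)*(-1/4)*193)*4 = -193/32*4 = -193/8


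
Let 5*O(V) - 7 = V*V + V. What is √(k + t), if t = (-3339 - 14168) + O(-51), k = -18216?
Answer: 3*I*√97810/5 ≈ 187.65*I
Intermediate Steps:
O(V) = 7/5 + V/5 + V²/5 (O(V) = 7/5 + (V*V + V)/5 = 7/5 + (V² + V)/5 = 7/5 + (V + V²)/5 = 7/5 + (V/5 + V²/5) = 7/5 + V/5 + V²/5)
t = -84978/5 (t = (-3339 - 14168) + (7/5 + (⅕)*(-51) + (⅕)*(-51)²) = -17507 + (7/5 - 51/5 + (⅕)*2601) = -17507 + (7/5 - 51/5 + 2601/5) = -17507 + 2557/5 = -84978/5 ≈ -16996.)
√(k + t) = √(-18216 - 84978/5) = √(-176058/5) = 3*I*√97810/5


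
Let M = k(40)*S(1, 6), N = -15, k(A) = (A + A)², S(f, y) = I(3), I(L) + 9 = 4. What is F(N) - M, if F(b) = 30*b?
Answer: 31550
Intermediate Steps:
I(L) = -5 (I(L) = -9 + 4 = -5)
S(f, y) = -5
k(A) = 4*A² (k(A) = (2*A)² = 4*A²)
M = -32000 (M = (4*40²)*(-5) = (4*1600)*(-5) = 6400*(-5) = -32000)
F(N) - M = 30*(-15) - 1*(-32000) = -450 + 32000 = 31550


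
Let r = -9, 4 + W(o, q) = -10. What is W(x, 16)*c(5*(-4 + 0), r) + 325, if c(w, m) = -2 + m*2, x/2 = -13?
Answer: 605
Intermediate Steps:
x = -26 (x = 2*(-13) = -26)
W(o, q) = -14 (W(o, q) = -4 - 10 = -14)
c(w, m) = -2 + 2*m
W(x, 16)*c(5*(-4 + 0), r) + 325 = -14*(-2 + 2*(-9)) + 325 = -14*(-2 - 18) + 325 = -14*(-20) + 325 = 280 + 325 = 605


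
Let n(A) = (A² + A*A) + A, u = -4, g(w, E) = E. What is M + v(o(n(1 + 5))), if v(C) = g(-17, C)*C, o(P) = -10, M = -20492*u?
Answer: 82068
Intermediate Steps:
n(A) = A + 2*A² (n(A) = (A² + A²) + A = 2*A² + A = A + 2*A²)
M = 81968 (M = -20492*(-4) = 81968)
v(C) = C² (v(C) = C*C = C²)
M + v(o(n(1 + 5))) = 81968 + (-10)² = 81968 + 100 = 82068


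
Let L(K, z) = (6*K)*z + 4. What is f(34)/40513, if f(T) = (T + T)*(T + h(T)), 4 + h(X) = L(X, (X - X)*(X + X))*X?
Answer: 11288/40513 ≈ 0.27863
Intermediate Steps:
L(K, z) = 4 + 6*K*z (L(K, z) = 6*K*z + 4 = 4 + 6*K*z)
h(X) = -4 + 4*X (h(X) = -4 + (4 + 6*X*((X - X)*(X + X)))*X = -4 + (4 + 6*X*(0*(2*X)))*X = -4 + (4 + 6*X*0)*X = -4 + (4 + 0)*X = -4 + 4*X)
f(T) = 2*T*(-4 + 5*T) (f(T) = (T + T)*(T + (-4 + 4*T)) = (2*T)*(-4 + 5*T) = 2*T*(-4 + 5*T))
f(34)/40513 = (2*34*(-4 + 5*34))/40513 = (2*34*(-4 + 170))*(1/40513) = (2*34*166)*(1/40513) = 11288*(1/40513) = 11288/40513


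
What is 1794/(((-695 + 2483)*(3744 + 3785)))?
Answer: 299/2243642 ≈ 0.00013327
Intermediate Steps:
1794/(((-695 + 2483)*(3744 + 3785))) = 1794/((1788*7529)) = 1794/13461852 = 1794*(1/13461852) = 299/2243642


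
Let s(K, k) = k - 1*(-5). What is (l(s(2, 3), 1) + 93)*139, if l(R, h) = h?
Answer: 13066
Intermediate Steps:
s(K, k) = 5 + k (s(K, k) = k + 5 = 5 + k)
(l(s(2, 3), 1) + 93)*139 = (1 + 93)*139 = 94*139 = 13066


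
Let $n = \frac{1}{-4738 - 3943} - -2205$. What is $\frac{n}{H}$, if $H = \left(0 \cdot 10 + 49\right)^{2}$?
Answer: $\frac{19141604}{20843081} \approx 0.91837$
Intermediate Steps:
$n = \frac{19141604}{8681}$ ($n = \frac{1}{-8681} + 2205 = - \frac{1}{8681} + 2205 = \frac{19141604}{8681} \approx 2205.0$)
$H = 2401$ ($H = \left(0 + 49\right)^{2} = 49^{2} = 2401$)
$\frac{n}{H} = \frac{19141604}{8681 \cdot 2401} = \frac{19141604}{8681} \cdot \frac{1}{2401} = \frac{19141604}{20843081}$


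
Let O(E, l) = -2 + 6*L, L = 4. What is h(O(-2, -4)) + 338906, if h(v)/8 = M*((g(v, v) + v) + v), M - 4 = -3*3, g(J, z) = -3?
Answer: 337266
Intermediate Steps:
M = -5 (M = 4 - 3*3 = 4 - 9 = -5)
O(E, l) = 22 (O(E, l) = -2 + 6*4 = -2 + 24 = 22)
h(v) = 120 - 80*v (h(v) = 8*(-5*((-3 + v) + v)) = 8*(-5*(-3 + 2*v)) = 8*(15 - 10*v) = 120 - 80*v)
h(O(-2, -4)) + 338906 = (120 - 80*22) + 338906 = (120 - 1760) + 338906 = -1640 + 338906 = 337266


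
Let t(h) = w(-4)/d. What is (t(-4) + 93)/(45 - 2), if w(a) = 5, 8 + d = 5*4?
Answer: 1121/516 ≈ 2.1725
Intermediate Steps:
d = 12 (d = -8 + 5*4 = -8 + 20 = 12)
t(h) = 5/12
(t(-4) + 93)/(45 - 2) = (5/12 + 93)/(45 - 2) = (1121/12)/43 = (1121/12)*(1/43) = 1121/516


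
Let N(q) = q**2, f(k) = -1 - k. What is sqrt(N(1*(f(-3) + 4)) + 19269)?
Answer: 3*sqrt(2145) ≈ 138.94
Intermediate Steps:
sqrt(N(1*(f(-3) + 4)) + 19269) = sqrt((1*((-1 - 1*(-3)) + 4))**2 + 19269) = sqrt((1*((-1 + 3) + 4))**2 + 19269) = sqrt((1*(2 + 4))**2 + 19269) = sqrt((1*6)**2 + 19269) = sqrt(6**2 + 19269) = sqrt(36 + 19269) = sqrt(19305) = 3*sqrt(2145)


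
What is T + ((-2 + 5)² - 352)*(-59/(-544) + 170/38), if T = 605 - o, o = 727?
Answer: -17505815/10336 ≈ -1693.7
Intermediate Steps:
T = -122 (T = 605 - 1*727 = 605 - 727 = -122)
T + ((-2 + 5)² - 352)*(-59/(-544) + 170/38) = -122 + ((-2 + 5)² - 352)*(-59/(-544) + 170/38) = -122 + (3² - 352)*(-59*(-1/544) + 170*(1/38)) = -122 + (9 - 352)*(59/544 + 85/19) = -122 - 343*47361/10336 = -122 - 16244823/10336 = -17505815/10336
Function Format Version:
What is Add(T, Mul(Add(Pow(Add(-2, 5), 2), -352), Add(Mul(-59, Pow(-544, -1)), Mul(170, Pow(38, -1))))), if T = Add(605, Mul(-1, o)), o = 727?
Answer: Rational(-17505815, 10336) ≈ -1693.7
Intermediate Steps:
T = -122 (T = Add(605, Mul(-1, 727)) = Add(605, -727) = -122)
Add(T, Mul(Add(Pow(Add(-2, 5), 2), -352), Add(Mul(-59, Pow(-544, -1)), Mul(170, Pow(38, -1))))) = Add(-122, Mul(Add(Pow(Add(-2, 5), 2), -352), Add(Mul(-59, Pow(-544, -1)), Mul(170, Pow(38, -1))))) = Add(-122, Mul(Add(Pow(3, 2), -352), Add(Mul(-59, Rational(-1, 544)), Mul(170, Rational(1, 38))))) = Add(-122, Mul(Add(9, -352), Add(Rational(59, 544), Rational(85, 19)))) = Add(-122, Mul(-343, Rational(47361, 10336))) = Add(-122, Rational(-16244823, 10336)) = Rational(-17505815, 10336)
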